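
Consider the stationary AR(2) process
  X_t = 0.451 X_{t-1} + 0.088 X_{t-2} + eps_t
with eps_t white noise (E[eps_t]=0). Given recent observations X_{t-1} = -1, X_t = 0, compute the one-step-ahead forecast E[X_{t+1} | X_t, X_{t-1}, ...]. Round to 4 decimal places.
E[X_{t+1} \mid \mathcal F_t] = -0.0880

For an AR(p) model X_t = c + sum_i phi_i X_{t-i} + eps_t, the
one-step-ahead conditional mean is
  E[X_{t+1} | X_t, ...] = c + sum_i phi_i X_{t+1-i}.
Substitute known values:
  E[X_{t+1} | ...] = (0.451) * (0) + (0.088) * (-1)
                   = -0.0880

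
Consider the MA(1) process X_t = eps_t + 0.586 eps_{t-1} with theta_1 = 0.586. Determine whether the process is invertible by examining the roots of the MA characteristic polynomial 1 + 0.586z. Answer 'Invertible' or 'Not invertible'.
\text{Invertible}

The MA(q) characteristic polynomial is P(z) = 1 + 0.586z.
Invertibility requires all roots to lie outside the unit circle, i.e. |z| > 1 for every root.
This is linear in z: 1 + (0.586) z = 0  =>  z = -1/(0.586) = -1.706485,  |z| = 1.706485.
Moduli of all roots: 1.7065.
All moduli strictly greater than 1? Yes.
Verdict: Invertible.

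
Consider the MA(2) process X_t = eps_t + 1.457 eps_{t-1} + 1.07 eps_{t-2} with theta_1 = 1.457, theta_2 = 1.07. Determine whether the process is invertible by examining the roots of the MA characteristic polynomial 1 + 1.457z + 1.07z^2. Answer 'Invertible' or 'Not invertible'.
\text{Not invertible}

The MA(q) characteristic polynomial is P(z) = 1 + 1.457z + 1.07z^2.
Invertibility requires all roots to lie outside the unit circle, i.e. |z| > 1 for every root.
Set 1 + (1.457) z + (1.07) z^2 = 0, i.e. a z^2 + b z + c = 0 with a = 1.07, b = 1.457, c = 1.
Discriminant D = b^2 - 4ac = (1.457)^2 - 4*(1.07)*1 = 2.122849 - (4.28) = -2.157151.
D < 0, so the roots are the complex-conjugate pair z = (-b +/- i sqrt(-D)) / (2a) = -0.6808 +/- 0.6863i.
For a conjugate pair |z|^2 = z * conj(z) = (product of roots) = c/a = 1/(1.07) = 0.934579, so |z| = sqrt(0.934579) = 0.9667 for both roots.
Moduli of all roots: 0.9667, 0.9667.
All moduli strictly greater than 1? No.
Verdict: Not invertible.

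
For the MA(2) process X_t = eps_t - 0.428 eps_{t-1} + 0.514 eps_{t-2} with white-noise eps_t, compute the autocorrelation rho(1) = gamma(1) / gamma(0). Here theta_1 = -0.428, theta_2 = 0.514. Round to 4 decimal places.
\rho(1) = -0.4477

For an MA(q) process with theta_0 = 1, the autocovariance is
  gamma(k) = sigma^2 * sum_{i=0..q-k} theta_i * theta_{i+k},
and rho(k) = gamma(k) / gamma(0). Sigma^2 cancels.
  numerator   = (1)*(-0.428) + (-0.428)*(0.514) = -0.647992.
  denominator = (1)^2 + (-0.428)^2 + (0.514)^2 = 1.44738.
  rho(1) = -0.647992 / 1.44738 = -0.4477.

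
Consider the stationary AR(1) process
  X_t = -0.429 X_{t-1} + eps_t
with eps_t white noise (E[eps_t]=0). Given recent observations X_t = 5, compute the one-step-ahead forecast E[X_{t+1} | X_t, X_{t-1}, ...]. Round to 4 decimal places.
E[X_{t+1} \mid \mathcal F_t] = -2.1450

For an AR(p) model X_t = c + sum_i phi_i X_{t-i} + eps_t, the
one-step-ahead conditional mean is
  E[X_{t+1} | X_t, ...] = c + sum_i phi_i X_{t+1-i}.
Substitute known values:
  E[X_{t+1} | ...] = (-0.429) * (5)
                   = -2.1450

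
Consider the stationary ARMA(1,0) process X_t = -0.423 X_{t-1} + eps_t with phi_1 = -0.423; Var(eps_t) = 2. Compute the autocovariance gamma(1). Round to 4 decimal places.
\gamma(1) = -1.0304

Multiply the model equation by X_{t-k} and take expectations. With theta_0 = psi_0 = 1 and psi_j the MA(infinity) weights, this gives
  gamma(k) - sum_i phi_i gamma(k-i) = c_k,
  c_k = sigma^2 * sum_{j=k..q} theta_j psi_{j-k}   (c_k = 0 for k > q),
using gamma(-m) = gamma(m).
Pure AR (q = 0): c_0 = sigma^2 = 2, c_k = 0 for k >= 1.
Equations for k = 0 and k = 1 (AR order 1):
  gamma(0) = phi_1 gamma(1) + c_0
  gamma(1) = phi_1 gamma(0) + c_1
Substituting the second into the first: gamma(0) (1 - phi_1^2) = c_0 + phi_1 c_1, so
  gamma(0) = c_0 / (1 - phi_1^2) = 2 / (1 - (-0.423)^2) = 2 / 0.821071 = 2.435843.
  gamma(1) = phi_1 gamma(0) = (-0.423)(2.435843) = -1.030362.
Therefore gamma(1) = -1.0304 (to 4 decimal places).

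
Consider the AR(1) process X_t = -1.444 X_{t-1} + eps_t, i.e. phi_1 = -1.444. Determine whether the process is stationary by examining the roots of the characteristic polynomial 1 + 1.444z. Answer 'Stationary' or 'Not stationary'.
\text{Not stationary}

The AR(p) characteristic polynomial is P(z) = 1 + 1.444z.
Stationarity requires all roots to lie outside the unit circle, i.e. |z| > 1 for every root.
This is linear in z: 1 + (1.444) z = 0  =>  z = -1/(1.444) = -0.692521,  |z| = 0.692521.
Moduli of all roots: 0.6925.
All moduli strictly greater than 1? No.
Verdict: Not stationary.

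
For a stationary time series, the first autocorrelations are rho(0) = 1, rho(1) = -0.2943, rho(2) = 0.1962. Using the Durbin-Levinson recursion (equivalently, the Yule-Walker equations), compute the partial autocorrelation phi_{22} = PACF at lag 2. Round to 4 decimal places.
\phi_{22} = 0.1200

The PACF at lag k is phi_{kk}, the last component of the solution
to the Yule-Walker system G_k phi = r_k where
  (G_k)_{ij} = rho(|i - j|), (r_k)_i = rho(i), i,j = 1..k.
Equivalently, Durbin-Levinson gives phi_{kk} iteratively:
  phi_{11} = rho(1)
  phi_{kk} = [rho(k) - sum_{j=1..k-1} phi_{k-1,j} rho(k-j)]
            / [1 - sum_{j=1..k-1} phi_{k-1,j} rho(j)],
  phi_{k,j} = phi_{k-1,j} - phi_{kk} phi_{k-1,k-j},  j = 1..k-1.
Step k = 1:
  phi_11 = rho(1) = -0.2943.
Step k = 2:
  phi_22 = [rho(2) - phi_11 rho(1)] / [1 - phi_11 rho(1)] = [0.1962 - (-0.2943)(-0.2943)] / [1 - (-0.2943)(-0.2943)]
         = 0.10958751 / 0.91338751 = 0.12.
Therefore phi_{22} = 0.1200.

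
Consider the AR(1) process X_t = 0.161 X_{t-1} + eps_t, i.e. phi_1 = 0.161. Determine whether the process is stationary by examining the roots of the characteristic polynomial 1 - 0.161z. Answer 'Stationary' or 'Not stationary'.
\text{Stationary}

The AR(p) characteristic polynomial is P(z) = 1 - 0.161z.
Stationarity requires all roots to lie outside the unit circle, i.e. |z| > 1 for every root.
This is linear in z: 1 + (-0.161) z = 0  =>  z = -1/(-0.161) = 6.21118,  |z| = 6.21118.
Moduli of all roots: 6.2112.
All moduli strictly greater than 1? Yes.
Verdict: Stationary.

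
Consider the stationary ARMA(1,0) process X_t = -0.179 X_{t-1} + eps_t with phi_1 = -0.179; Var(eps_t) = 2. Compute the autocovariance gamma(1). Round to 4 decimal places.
\gamma(1) = -0.3699

Multiply the model equation by X_{t-k} and take expectations. With theta_0 = psi_0 = 1 and psi_j the MA(infinity) weights, this gives
  gamma(k) - sum_i phi_i gamma(k-i) = c_k,
  c_k = sigma^2 * sum_{j=k..q} theta_j psi_{j-k}   (c_k = 0 for k > q),
using gamma(-m) = gamma(m).
Pure AR (q = 0): c_0 = sigma^2 = 2, c_k = 0 for k >= 1.
Equations for k = 0 and k = 1 (AR order 1):
  gamma(0) = phi_1 gamma(1) + c_0
  gamma(1) = phi_1 gamma(0) + c_1
Substituting the second into the first: gamma(0) (1 - phi_1^2) = c_0 + phi_1 c_1, so
  gamma(0) = c_0 / (1 - phi_1^2) = 2 / (1 - (-0.179)^2) = 2 / 0.967959 = 2.066203.
  gamma(1) = phi_1 gamma(0) = (-0.179)(2.066203) = -0.36985.
Therefore gamma(1) = -0.3699 (to 4 decimal places).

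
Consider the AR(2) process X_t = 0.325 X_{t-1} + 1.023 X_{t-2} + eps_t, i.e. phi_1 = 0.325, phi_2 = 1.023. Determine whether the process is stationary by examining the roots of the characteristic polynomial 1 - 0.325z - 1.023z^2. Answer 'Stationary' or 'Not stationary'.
\text{Not stationary}

The AR(p) characteristic polynomial is P(z) = 1 - 0.325z - 1.023z^2.
Stationarity requires all roots to lie outside the unit circle, i.e. |z| > 1 for every root.
Set 1 + (-0.325) z + (-1.023) z^2 = 0, i.e. a z^2 + b z + c = 0 with a = -1.023, b = -0.325, c = 1.
Discriminant D = b^2 - 4ac = (-0.325)^2 - 4*(-1.023)*1 = 0.105625 - (-4.092) = 4.197625.
D >= 0, so the roots are real: z = (-b +/- sqrt(D)) / (2a) = (0.325 +/- 2.048811) / (-2.046).
  z_1 = (0.325 + 2.048811) / (-2.046) = -1.1602,   |z_1| = 1.1602.
  z_2 = (0.325 - 2.048811) / (-2.046) = 0.8425,   |z_2| = 0.8425.
Moduli of all roots: 1.1602, 0.8425.
All moduli strictly greater than 1? No.
Verdict: Not stationary.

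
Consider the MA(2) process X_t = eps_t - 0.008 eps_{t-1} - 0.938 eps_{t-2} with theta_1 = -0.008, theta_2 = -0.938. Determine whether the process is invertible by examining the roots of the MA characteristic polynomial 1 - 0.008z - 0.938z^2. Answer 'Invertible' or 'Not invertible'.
\text{Invertible}

The MA(q) characteristic polynomial is P(z) = 1 - 0.008z - 0.938z^2.
Invertibility requires all roots to lie outside the unit circle, i.e. |z| > 1 for every root.
Set 1 + (-0.008) z + (-0.938) z^2 = 0, i.e. a z^2 + b z + c = 0 with a = -0.938, b = -0.008, c = 1.
Discriminant D = b^2 - 4ac = (-0.008)^2 - 4*(-0.938)*1 = 0.000064 - (-3.752) = 3.752064.
D >= 0, so the roots are real: z = (-b +/- sqrt(D)) / (2a) = (0.008 +/- 1.937025) / (-1.876).
  z_1 = (0.008 + 1.937025) / (-1.876) = -1.0368,   |z_1| = 1.0368.
  z_2 = (0.008 - 1.937025) / (-1.876) = 1.0283,   |z_2| = 1.0283.
Moduli of all roots: 1.0368, 1.0283.
All moduli strictly greater than 1? Yes.
Verdict: Invertible.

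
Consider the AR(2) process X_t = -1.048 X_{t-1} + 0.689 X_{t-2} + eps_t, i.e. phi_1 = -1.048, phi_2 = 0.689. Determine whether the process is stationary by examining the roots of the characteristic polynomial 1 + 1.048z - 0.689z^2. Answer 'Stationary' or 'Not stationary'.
\text{Not stationary}

The AR(p) characteristic polynomial is P(z) = 1 + 1.048z - 0.689z^2.
Stationarity requires all roots to lie outside the unit circle, i.e. |z| > 1 for every root.
Set 1 + (1.048) z + (-0.689) z^2 = 0, i.e. a z^2 + b z + c = 0 with a = -0.689, b = 1.048, c = 1.
Discriminant D = b^2 - 4ac = (1.048)^2 - 4*(-0.689)*1 = 1.098304 - (-2.756) = 3.854304.
D >= 0, so the roots are real: z = (-b +/- sqrt(D)) / (2a) = (-1.048 +/- 1.963238) / (-1.378).
  z_1 = (-1.048 + 1.963238) / (-1.378) = -0.6642,   |z_1| = 0.6642.
  z_2 = (-1.048 - 1.963238) / (-1.378) = 2.1852,   |z_2| = 2.1852.
Moduli of all roots: 0.6642, 2.1852.
All moduli strictly greater than 1? No.
Verdict: Not stationary.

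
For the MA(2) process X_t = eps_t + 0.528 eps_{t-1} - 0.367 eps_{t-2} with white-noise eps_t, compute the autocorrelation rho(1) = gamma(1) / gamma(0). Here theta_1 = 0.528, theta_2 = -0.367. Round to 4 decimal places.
\rho(1) = 0.2365

For an MA(q) process with theta_0 = 1, the autocovariance is
  gamma(k) = sigma^2 * sum_{i=0..q-k} theta_i * theta_{i+k},
and rho(k) = gamma(k) / gamma(0). Sigma^2 cancels.
  numerator   = (1)*(0.528) + (0.528)*(-0.367) = 0.334224.
  denominator = (1)^2 + (0.528)^2 + (-0.367)^2 = 1.413473.
  rho(1) = 0.334224 / 1.413473 = 0.2365.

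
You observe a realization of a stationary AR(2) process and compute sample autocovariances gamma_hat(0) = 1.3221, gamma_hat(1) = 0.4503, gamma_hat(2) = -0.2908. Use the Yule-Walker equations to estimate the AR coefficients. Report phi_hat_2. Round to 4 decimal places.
\hat\phi_{2} = -0.3800

The Yule-Walker equations for an AR(p) process read, in matrix form,
  Gamma_p phi = r_p,   with   (Gamma_p)_{ij} = gamma(|i - j|),
                       (r_p)_i = gamma(i),   i,j = 1..p.
Substitute the sample gammas (Toeplitz matrix and right-hand side of size 2):
  Gamma_p = [[1.3221, 0.4503], [0.4503, 1.3221]]
  r_p     = [0.4503, -0.2908]
Written out:
  1.3221 phi_1 + 0.4503 phi_2 = 0.4503
  0.4503 phi_1 + 1.3221 phi_2 = -0.2908
Solve by Cramer's rule:
  det = gamma(0)^2 - gamma(1)^2 = (1.3221)^2 - (0.4503)^2 = 1.74794841 - 0.20277009 = 1.54517832
  phi_hat_1 = [gamma(1) gamma(0) - gamma(1) gamma(2)] / det = [(0.4503)(1.3221) - (0.4503)(-0.2908)] / 1.54517832 = 0.72628887 / 1.54517832 = 0.47
  phi_hat_2 = [gamma(0) gamma(2) - gamma(1)^2] / det = [(1.3221)(-0.2908) - (0.4503)^2] / 1.54517832 = -0.58723677 / 1.54517832 = -0.38
So phi_hat = [0.4700, -0.3800].
Therefore phi_hat_2 = -0.3800.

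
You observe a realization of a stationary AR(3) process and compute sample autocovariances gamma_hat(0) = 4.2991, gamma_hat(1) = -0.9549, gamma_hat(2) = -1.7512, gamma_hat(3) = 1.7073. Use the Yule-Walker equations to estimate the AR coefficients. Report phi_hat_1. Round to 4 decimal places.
\hat\phi_{1} = -0.2260

The Yule-Walker equations for an AR(p) process read, in matrix form,
  Gamma_p phi = r_p,   with   (Gamma_p)_{ij} = gamma(|i - j|),
                       (r_p)_i = gamma(i),   i,j = 1..p.
Substitute the sample gammas (Toeplitz matrix and right-hand side of size 3):
  Gamma_p = [[4.2991, -0.9549, -1.7512], [-0.9549, 4.2991, -0.9549], [-1.7512, -0.9549, 4.2991]]
  r_p     = [-0.9549, -1.7512, 1.7073]
Written out (R1..R3):
  (R1) 4.2991 phi_1 - 0.9549 phi_2 - 1.7512 phi_3 = -0.9549
  (R2) -0.9549 phi_1 + 4.2991 phi_2 - 0.9549 phi_3 = -1.7512
  (R3) -1.7512 phi_1 - 0.9549 phi_2 + 4.2991 phi_3 = 1.7073
Gaussian elimination:
  R2 <- R2 - (-0.9549/4.2991) R1 = R2 - (-0.222116) R1:  4.087001 phi_2 - 1.34387 phi_3 = -1.963299
  R3 <- R3 - (-1.7512/4.2991) R1 = R3 - (-0.407341) R1:  -1.34387 phi_2 + 3.585764 phi_3 = 1.31833
  R3 <- R3 - (-1.34387/4.087001) R2 = R3 - (-0.328816) R2:  3.143879 phi_3 = 0.672767
Back-substitution:
  phi_hat_3 = 0.672767 / 3.143879 = 0.213993
  phi_hat_2 = (-1.963299 - (-1.34387)(0.213993)) / 4.087001 = -0.410012
  phi_hat_1 = (-0.9549 - (-0.9549)(-0.410012) - (-1.7512)(0.213993)) / 4.2991 = -0.226019
So phi_hat = [-0.2260, -0.4100, 0.2140].
Therefore phi_hat_1 = -0.2260.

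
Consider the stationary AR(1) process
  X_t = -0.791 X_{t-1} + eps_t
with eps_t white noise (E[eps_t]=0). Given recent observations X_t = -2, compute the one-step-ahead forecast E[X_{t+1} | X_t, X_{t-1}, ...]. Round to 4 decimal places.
E[X_{t+1} \mid \mathcal F_t] = 1.5820

For an AR(p) model X_t = c + sum_i phi_i X_{t-i} + eps_t, the
one-step-ahead conditional mean is
  E[X_{t+1} | X_t, ...] = c + sum_i phi_i X_{t+1-i}.
Substitute known values:
  E[X_{t+1} | ...] = (-0.791) * (-2)
                   = 1.5820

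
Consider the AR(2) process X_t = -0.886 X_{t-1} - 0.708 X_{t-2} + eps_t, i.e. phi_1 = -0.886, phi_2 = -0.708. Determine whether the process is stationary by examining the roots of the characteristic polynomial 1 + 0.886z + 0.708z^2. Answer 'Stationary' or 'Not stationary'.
\text{Stationary}

The AR(p) characteristic polynomial is P(z) = 1 + 0.886z + 0.708z^2.
Stationarity requires all roots to lie outside the unit circle, i.e. |z| > 1 for every root.
Set 1 + (0.886) z + (0.708) z^2 = 0, i.e. a z^2 + b z + c = 0 with a = 0.708, b = 0.886, c = 1.
Discriminant D = b^2 - 4ac = (0.886)^2 - 4*(0.708)*1 = 0.784996 - (2.832) = -2.047004.
D < 0, so the roots are the complex-conjugate pair z = (-b +/- i sqrt(-D)) / (2a) = -0.6257 +/- 1.0104i.
For a conjugate pair |z|^2 = z * conj(z) = (product of roots) = c/a = 1/(0.708) = 1.412429, so |z| = sqrt(1.412429) = 1.1885 for both roots.
Moduli of all roots: 1.1885, 1.1885.
All moduli strictly greater than 1? Yes.
Verdict: Stationary.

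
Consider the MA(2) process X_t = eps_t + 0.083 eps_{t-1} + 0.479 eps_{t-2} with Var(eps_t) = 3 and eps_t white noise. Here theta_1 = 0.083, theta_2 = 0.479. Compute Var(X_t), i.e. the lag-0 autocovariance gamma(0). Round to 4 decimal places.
\gamma(0) = 3.7090

For an MA(q) process X_t = eps_t + sum_i theta_i eps_{t-i} with
Var(eps_t) = sigma^2, the variance is
  gamma(0) = sigma^2 * (1 + sum_i theta_i^2).
  sum_i theta_i^2 = (0.083)^2 + (0.479)^2 = 0.006889 + 0.229441 = 0.23633.
  gamma(0) = 3 * (1 + 0.23633) = 3 * 1.23633 = 3.70899, which rounds to 3.7090.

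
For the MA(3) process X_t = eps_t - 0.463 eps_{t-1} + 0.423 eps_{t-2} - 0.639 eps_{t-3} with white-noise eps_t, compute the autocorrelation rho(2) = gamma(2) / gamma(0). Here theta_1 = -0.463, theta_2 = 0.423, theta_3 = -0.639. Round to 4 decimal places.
\rho(2) = 0.3990

For an MA(q) process with theta_0 = 1, the autocovariance is
  gamma(k) = sigma^2 * sum_{i=0..q-k} theta_i * theta_{i+k},
and rho(k) = gamma(k) / gamma(0). Sigma^2 cancels.
  numerator   = (1)*(0.423) + (-0.463)*(-0.639) = 0.718857.
  denominator = (1)^2 + (-0.463)^2 + (0.423)^2 + (-0.639)^2 = 1.801619.
  rho(2) = 0.718857 / 1.801619 = 0.3990.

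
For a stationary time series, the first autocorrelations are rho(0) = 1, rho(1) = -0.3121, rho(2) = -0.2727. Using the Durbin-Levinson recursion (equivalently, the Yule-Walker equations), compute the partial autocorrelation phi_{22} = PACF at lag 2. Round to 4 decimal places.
\phi_{22} = -0.4100

The PACF at lag k is phi_{kk}, the last component of the solution
to the Yule-Walker system G_k phi = r_k where
  (G_k)_{ij} = rho(|i - j|), (r_k)_i = rho(i), i,j = 1..k.
Equivalently, Durbin-Levinson gives phi_{kk} iteratively:
  phi_{11} = rho(1)
  phi_{kk} = [rho(k) - sum_{j=1..k-1} phi_{k-1,j} rho(k-j)]
            / [1 - sum_{j=1..k-1} phi_{k-1,j} rho(j)],
  phi_{k,j} = phi_{k-1,j} - phi_{kk} phi_{k-1,k-j},  j = 1..k-1.
Step k = 1:
  phi_11 = rho(1) = -0.3121.
Step k = 2:
  phi_22 = [rho(2) - phi_11 rho(1)] / [1 - phi_11 rho(1)] = [-0.2727 - (-0.3121)(-0.3121)] / [1 - (-0.3121)(-0.3121)]
         = -0.37010641 / 0.90259359 = -0.41.
Therefore phi_{22} = -0.4100.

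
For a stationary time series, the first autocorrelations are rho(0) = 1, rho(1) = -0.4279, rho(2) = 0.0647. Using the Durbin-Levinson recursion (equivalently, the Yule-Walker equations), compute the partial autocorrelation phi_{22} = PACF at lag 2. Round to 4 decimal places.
\phi_{22} = -0.1449

The PACF at lag k is phi_{kk}, the last component of the solution
to the Yule-Walker system G_k phi = r_k where
  (G_k)_{ij} = rho(|i - j|), (r_k)_i = rho(i), i,j = 1..k.
Equivalently, Durbin-Levinson gives phi_{kk} iteratively:
  phi_{11} = rho(1)
  phi_{kk} = [rho(k) - sum_{j=1..k-1} phi_{k-1,j} rho(k-j)]
            / [1 - sum_{j=1..k-1} phi_{k-1,j} rho(j)],
  phi_{k,j} = phi_{k-1,j} - phi_{kk} phi_{k-1,k-j},  j = 1..k-1.
Step k = 1:
  phi_11 = rho(1) = -0.4279.
Step k = 2:
  phi_22 = [rho(2) - phi_11 rho(1)] / [1 - phi_11 rho(1)] = [0.0647 - (-0.4279)(-0.4279)] / [1 - (-0.4279)(-0.4279)]
         = -0.11839841 / 0.81690159 = -0.1449.
Therefore phi_{22} = -0.1449.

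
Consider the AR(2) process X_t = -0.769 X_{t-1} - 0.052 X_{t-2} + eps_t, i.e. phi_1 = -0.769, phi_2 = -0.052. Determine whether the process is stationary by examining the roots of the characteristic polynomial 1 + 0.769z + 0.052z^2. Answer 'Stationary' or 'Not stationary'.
\text{Stationary}

The AR(p) characteristic polynomial is P(z) = 1 + 0.769z + 0.052z^2.
Stationarity requires all roots to lie outside the unit circle, i.e. |z| > 1 for every root.
Set 1 + (0.769) z + (0.052) z^2 = 0, i.e. a z^2 + b z + c = 0 with a = 0.052, b = 0.769, c = 1.
Discriminant D = b^2 - 4ac = (0.769)^2 - 4*(0.052)*1 = 0.591361 - (0.208) = 0.383361.
D >= 0, so the roots are real: z = (-b +/- sqrt(D)) / (2a) = (-0.769 +/- 0.619162) / (0.104).
  z_1 = (-0.769 + 0.619162) / (0.104) = -1.4408,   |z_1| = 1.4408.
  z_2 = (-0.769 - 0.619162) / (0.104) = -13.3477,   |z_2| = 13.3477.
Moduli of all roots: 1.4408, 13.3477.
All moduli strictly greater than 1? Yes.
Verdict: Stationary.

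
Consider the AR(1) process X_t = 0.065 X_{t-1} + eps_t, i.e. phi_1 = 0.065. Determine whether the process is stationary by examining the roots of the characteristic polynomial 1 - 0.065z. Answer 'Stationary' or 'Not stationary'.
\text{Stationary}

The AR(p) characteristic polynomial is P(z) = 1 - 0.065z.
Stationarity requires all roots to lie outside the unit circle, i.e. |z| > 1 for every root.
This is linear in z: 1 + (-0.065) z = 0  =>  z = -1/(-0.065) = 15.384615,  |z| = 15.384615.
Moduli of all roots: 15.3846.
All moduli strictly greater than 1? Yes.
Verdict: Stationary.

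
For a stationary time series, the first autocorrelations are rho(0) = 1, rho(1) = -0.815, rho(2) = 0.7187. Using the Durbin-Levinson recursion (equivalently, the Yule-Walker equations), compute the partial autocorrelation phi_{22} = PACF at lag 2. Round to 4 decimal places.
\phi_{22} = 0.1622

The PACF at lag k is phi_{kk}, the last component of the solution
to the Yule-Walker system G_k phi = r_k where
  (G_k)_{ij} = rho(|i - j|), (r_k)_i = rho(i), i,j = 1..k.
Equivalently, Durbin-Levinson gives phi_{kk} iteratively:
  phi_{11} = rho(1)
  phi_{kk} = [rho(k) - sum_{j=1..k-1} phi_{k-1,j} rho(k-j)]
            / [1 - sum_{j=1..k-1} phi_{k-1,j} rho(j)],
  phi_{k,j} = phi_{k-1,j} - phi_{kk} phi_{k-1,k-j},  j = 1..k-1.
Step k = 1:
  phi_11 = rho(1) = -0.815.
Step k = 2:
  phi_22 = [rho(2) - phi_11 rho(1)] / [1 - phi_11 rho(1)] = [0.7187 - (-0.815)(-0.815)] / [1 - (-0.815)(-0.815)]
         = 0.054475 / 0.335775 = 0.1622.
Therefore phi_{22} = 0.1622.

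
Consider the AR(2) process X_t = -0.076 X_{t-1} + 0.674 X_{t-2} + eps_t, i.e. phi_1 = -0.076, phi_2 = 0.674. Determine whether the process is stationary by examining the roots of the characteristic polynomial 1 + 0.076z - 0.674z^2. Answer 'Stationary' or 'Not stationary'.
\text{Stationary}

The AR(p) characteristic polynomial is P(z) = 1 + 0.076z - 0.674z^2.
Stationarity requires all roots to lie outside the unit circle, i.e. |z| > 1 for every root.
Set 1 + (0.076) z + (-0.674) z^2 = 0, i.e. a z^2 + b z + c = 0 with a = -0.674, b = 0.076, c = 1.
Discriminant D = b^2 - 4ac = (0.076)^2 - 4*(-0.674)*1 = 0.005776 - (-2.696) = 2.701776.
D >= 0, so the roots are real: z = (-b +/- sqrt(D)) / (2a) = (-0.076 +/- 1.643708) / (-1.348).
  z_1 = (-0.076 + 1.643708) / (-1.348) = -1.163,   |z_1| = 1.163.
  z_2 = (-0.076 - 1.643708) / (-1.348) = 1.2757,   |z_2| = 1.2757.
Moduli of all roots: 1.1630, 1.2757.
All moduli strictly greater than 1? Yes.
Verdict: Stationary.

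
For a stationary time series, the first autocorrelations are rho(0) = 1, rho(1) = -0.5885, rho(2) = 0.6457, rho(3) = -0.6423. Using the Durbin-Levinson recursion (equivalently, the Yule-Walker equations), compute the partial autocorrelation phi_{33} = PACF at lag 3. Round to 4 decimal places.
\phi_{33} = -0.3229

The PACF at lag k is phi_{kk}, the last component of the solution
to the Yule-Walker system G_k phi = r_k where
  (G_k)_{ij} = rho(|i - j|), (r_k)_i = rho(i), i,j = 1..k.
Equivalently, Durbin-Levinson gives phi_{kk} iteratively:
  phi_{11} = rho(1)
  phi_{kk} = [rho(k) - sum_{j=1..k-1} phi_{k-1,j} rho(k-j)]
            / [1 - sum_{j=1..k-1} phi_{k-1,j} rho(j)],
  phi_{k,j} = phi_{k-1,j} - phi_{kk} phi_{k-1,k-j},  j = 1..k-1.
Step k = 1:
  phi_11 = rho(1) = -0.5885.
Step k = 2:
  phi_22 = [rho(2) - phi_11 rho(1)] / [1 - phi_11 rho(1)] = [0.6457 - (-0.5885)(-0.5885)] / [1 - (-0.5885)(-0.5885)]
         = 0.29936775 / 0.65366775 = 0.457982.
  Update: phi_21 = phi_11 - phi_22 phi_11 = -0.5885 - (0.457982)(-0.5885) = -0.318978.
Step k = 3:
  phi_33 = [rho(3) - phi_21 rho(2) - phi_22 rho(1)] / [1 - phi_21 rho(1) - phi_22 rho(2)]
    numerator   = -0.6423 - (-0.318978)(0.6457) - (0.457982)(-0.5885) = -0.16681386
    denominator = 1 - (-0.318978)(-0.5885) - (0.457982)(0.6457) = 0.51656285
  phi_33 = -0.16681386 / 0.51656285 = -0.3229.
Therefore phi_{33} = -0.3229.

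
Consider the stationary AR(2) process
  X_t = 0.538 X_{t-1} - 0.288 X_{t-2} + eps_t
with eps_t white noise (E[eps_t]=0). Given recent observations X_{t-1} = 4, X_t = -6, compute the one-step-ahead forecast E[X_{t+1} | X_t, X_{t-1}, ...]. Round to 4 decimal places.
E[X_{t+1} \mid \mathcal F_t] = -4.3800

For an AR(p) model X_t = c + sum_i phi_i X_{t-i} + eps_t, the
one-step-ahead conditional mean is
  E[X_{t+1} | X_t, ...] = c + sum_i phi_i X_{t+1-i}.
Substitute known values:
  E[X_{t+1} | ...] = (0.538) * (-6) + (-0.288) * (4)
                   = -4.3800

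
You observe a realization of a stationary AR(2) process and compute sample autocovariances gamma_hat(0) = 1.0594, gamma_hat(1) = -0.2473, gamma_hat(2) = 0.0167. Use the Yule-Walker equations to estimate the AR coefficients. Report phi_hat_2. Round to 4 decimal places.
\hat\phi_{2} = -0.0410

The Yule-Walker equations for an AR(p) process read, in matrix form,
  Gamma_p phi = r_p,   with   (Gamma_p)_{ij} = gamma(|i - j|),
                       (r_p)_i = gamma(i),   i,j = 1..p.
Substitute the sample gammas (Toeplitz matrix and right-hand side of size 2):
  Gamma_p = [[1.0594, -0.2473], [-0.2473, 1.0594]]
  r_p     = [-0.2473, 0.0167]
Written out:
  1.0594 phi_1 - 0.2473 phi_2 = -0.2473
  -0.2473 phi_1 + 1.0594 phi_2 = 0.0167
Solve by Cramer's rule:
  det = gamma(0)^2 - gamma(1)^2 = (1.0594)^2 - (-0.2473)^2 = 1.12232836 - 0.06115729 = 1.06117107
  phi_hat_1 = [gamma(1) gamma(0) - gamma(1) gamma(2)] / det = [(-0.2473)(1.0594) - (-0.2473)(0.0167)] / 1.06117107 = -0.25785971 / 1.06117107 = -0.243
  phi_hat_2 = [gamma(0) gamma(2) - gamma(1)^2] / det = [(1.0594)(0.0167) - (-0.2473)^2] / 1.06117107 = -0.04346531 / 1.06117107 = -0.041
So phi_hat = [-0.2430, -0.0410].
Therefore phi_hat_2 = -0.0410.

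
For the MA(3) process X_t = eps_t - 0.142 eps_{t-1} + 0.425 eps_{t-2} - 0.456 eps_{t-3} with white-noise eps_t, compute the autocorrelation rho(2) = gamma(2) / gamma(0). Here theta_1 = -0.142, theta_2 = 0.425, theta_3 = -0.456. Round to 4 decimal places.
\rho(2) = 0.3477

For an MA(q) process with theta_0 = 1, the autocovariance is
  gamma(k) = sigma^2 * sum_{i=0..q-k} theta_i * theta_{i+k},
and rho(k) = gamma(k) / gamma(0). Sigma^2 cancels.
  numerator   = (1)*(0.425) + (-0.142)*(-0.456) = 0.489752.
  denominator = (1)^2 + (-0.142)^2 + (0.425)^2 + (-0.456)^2 = 1.408725.
  rho(2) = 0.489752 / 1.408725 = 0.3477.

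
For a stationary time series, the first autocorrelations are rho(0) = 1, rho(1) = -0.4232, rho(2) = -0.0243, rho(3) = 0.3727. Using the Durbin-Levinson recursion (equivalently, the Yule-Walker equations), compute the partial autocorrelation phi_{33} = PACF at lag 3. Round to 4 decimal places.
\phi_{33} = 0.3310

The PACF at lag k is phi_{kk}, the last component of the solution
to the Yule-Walker system G_k phi = r_k where
  (G_k)_{ij} = rho(|i - j|), (r_k)_i = rho(i), i,j = 1..k.
Equivalently, Durbin-Levinson gives phi_{kk} iteratively:
  phi_{11} = rho(1)
  phi_{kk} = [rho(k) - sum_{j=1..k-1} phi_{k-1,j} rho(k-j)]
            / [1 - sum_{j=1..k-1} phi_{k-1,j} rho(j)],
  phi_{k,j} = phi_{k-1,j} - phi_{kk} phi_{k-1,k-j},  j = 1..k-1.
Step k = 1:
  phi_11 = rho(1) = -0.4232.
Step k = 2:
  phi_22 = [rho(2) - phi_11 rho(1)] / [1 - phi_11 rho(1)] = [-0.0243 - (-0.4232)(-0.4232)] / [1 - (-0.4232)(-0.4232)]
         = -0.20339824 / 0.82090176 = -0.247774.
  Update: phi_21 = phi_11 - phi_22 phi_11 = -0.4232 - (-0.247774)(-0.4232) = -0.528058.
Step k = 3:
  phi_33 = [rho(3) - phi_21 rho(2) - phi_22 rho(1)] / [1 - phi_21 rho(1) - phi_22 rho(2)]
    numerator   = 0.3727 - (-0.528058)(-0.0243) - (-0.247774)(-0.4232) = 0.25501017
    denominator = 1 - (-0.528058)(-0.4232) - (-0.247774)(-0.0243) = 0.77050493
  phi_33 = 0.25501017 / 0.77050493 = 0.331.
Therefore phi_{33} = 0.3310.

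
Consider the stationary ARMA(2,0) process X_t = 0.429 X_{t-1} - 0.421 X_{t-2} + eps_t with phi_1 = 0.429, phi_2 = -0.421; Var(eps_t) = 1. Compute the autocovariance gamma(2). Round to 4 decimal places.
\gamma(2) = -0.3898

Multiply the model equation by X_{t-k} and take expectations. With theta_0 = psi_0 = 1 and psi_j the MA(infinity) weights, this gives
  gamma(k) - sum_i phi_i gamma(k-i) = c_k,
  c_k = sigma^2 * sum_{j=k..q} theta_j psi_{j-k}   (c_k = 0 for k > q),
using gamma(-m) = gamma(m).
Pure AR (q = 0): c_0 = sigma^2 = 1, c_k = 0 for k >= 1.
Equations for k = 0, 1, 2 (AR order 2, c_2 = 0):
  (E0) gamma(0) = phi_1 gamma(1) + phi_2 gamma(2) + c_0
  (E1) gamma(1) = phi_1 gamma(0) + phi_2 gamma(1) + c_1
  (E2) gamma(2) = phi_1 gamma(1) + phi_2 gamma(0)
From (E1): gamma(1) = A gamma(0) + B with
  A = phi_1 / (1 - phi_2) = 0.429 / 1.421 = 0.3019,   B = c_1 / (1 - phi_2) = 0 / 1.421 = 0.
Insert (E2) into (E0): gamma(0) (1 - phi_2^2) = phi_1 (1 + phi_2) gamma(1) + c_0.
  phi_1 (1 + phi_2) = (0.429)(0.579) = 0.248391,   1 - phi_2^2 = 0.822759.
Replace gamma(1) by A gamma(0) + B and collect gamma(0):
  gamma(0) [0.822759 - (0.248391)(0.3019)] = c_0 = 1
  gamma(0) * 0.74777 = 1
  gamma(0) = 1 / 0.74777 = 1.33731.
  gamma(1) = A gamma(0) = (0.3019)(1.33731) = 0.403734.
  gamma(2) = phi_1 gamma(1) + phi_2 gamma(0) = (0.429)(0.403734) + (-0.421)(1.33731) = -0.389806.
Therefore gamma(2) = -0.3898 (to 4 decimal places).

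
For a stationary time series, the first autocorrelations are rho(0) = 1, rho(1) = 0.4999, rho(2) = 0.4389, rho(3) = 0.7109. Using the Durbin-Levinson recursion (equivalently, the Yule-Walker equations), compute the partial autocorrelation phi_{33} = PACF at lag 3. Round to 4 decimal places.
\phi_{33} = 0.5990

The PACF at lag k is phi_{kk}, the last component of the solution
to the Yule-Walker system G_k phi = r_k where
  (G_k)_{ij} = rho(|i - j|), (r_k)_i = rho(i), i,j = 1..k.
Equivalently, Durbin-Levinson gives phi_{kk} iteratively:
  phi_{11} = rho(1)
  phi_{kk} = [rho(k) - sum_{j=1..k-1} phi_{k-1,j} rho(k-j)]
            / [1 - sum_{j=1..k-1} phi_{k-1,j} rho(j)],
  phi_{k,j} = phi_{k-1,j} - phi_{kk} phi_{k-1,k-j},  j = 1..k-1.
Step k = 1:
  phi_11 = rho(1) = 0.4999.
Step k = 2:
  phi_22 = [rho(2) - phi_11 rho(1)] / [1 - phi_11 rho(1)] = [0.4389 - (0.4999)(0.4999)] / [1 - (0.4999)(0.4999)]
         = 0.18899999 / 0.75009999 = 0.251966.
  Update: phi_21 = phi_11 - phi_22 phi_11 = 0.4999 - (0.251966)(0.4999) = 0.373942.
Step k = 3:
  phi_33 = [rho(3) - phi_21 rho(2) - phi_22 rho(1)] / [1 - phi_21 rho(1) - phi_22 rho(2)]
    numerator   = 0.7109 - (0.373942)(0.4389) - (0.251966)(0.4999) = 0.42081886
    denominator = 1 - (0.373942)(0.4999) - (0.251966)(0.4389) = 0.70247834
  phi_33 = 0.42081886 / 0.70247834 = 0.599.
Therefore phi_{33} = 0.5990.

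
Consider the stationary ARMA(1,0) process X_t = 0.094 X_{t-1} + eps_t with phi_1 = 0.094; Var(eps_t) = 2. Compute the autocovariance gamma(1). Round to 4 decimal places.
\gamma(1) = 0.1897

Multiply the model equation by X_{t-k} and take expectations. With theta_0 = psi_0 = 1 and psi_j the MA(infinity) weights, this gives
  gamma(k) - sum_i phi_i gamma(k-i) = c_k,
  c_k = sigma^2 * sum_{j=k..q} theta_j psi_{j-k}   (c_k = 0 for k > q),
using gamma(-m) = gamma(m).
Pure AR (q = 0): c_0 = sigma^2 = 2, c_k = 0 for k >= 1.
Equations for k = 0 and k = 1 (AR order 1):
  gamma(0) = phi_1 gamma(1) + c_0
  gamma(1) = phi_1 gamma(0) + c_1
Substituting the second into the first: gamma(0) (1 - phi_1^2) = c_0 + phi_1 c_1, so
  gamma(0) = c_0 / (1 - phi_1^2) = 2 / (1 - (0.094)^2) = 2 / 0.991164 = 2.01783.
  gamma(1) = phi_1 gamma(0) = (0.094)(2.01783) = 0.189676.
Therefore gamma(1) = 0.1897 (to 4 decimal places).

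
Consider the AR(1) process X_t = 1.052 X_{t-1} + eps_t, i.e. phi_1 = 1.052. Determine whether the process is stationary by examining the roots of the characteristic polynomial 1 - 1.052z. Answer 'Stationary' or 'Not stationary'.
\text{Not stationary}

The AR(p) characteristic polynomial is P(z) = 1 - 1.052z.
Stationarity requires all roots to lie outside the unit circle, i.e. |z| > 1 for every root.
This is linear in z: 1 + (-1.052) z = 0  =>  z = -1/(-1.052) = 0.95057,  |z| = 0.95057.
Moduli of all roots: 0.9506.
All moduli strictly greater than 1? No.
Verdict: Not stationary.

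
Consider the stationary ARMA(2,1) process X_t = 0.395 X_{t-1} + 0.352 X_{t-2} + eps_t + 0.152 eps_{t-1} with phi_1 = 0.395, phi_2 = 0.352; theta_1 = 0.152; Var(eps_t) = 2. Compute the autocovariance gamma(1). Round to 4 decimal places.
\gamma(1) = 3.1450

Multiply the model equation by X_{t-k} and take expectations. With theta_0 = psi_0 = 1 and psi_j the MA(infinity) weights, this gives
  gamma(k) - sum_i phi_i gamma(k-i) = c_k,
  c_k = sigma^2 * sum_{j=k..q} theta_j psi_{j-k}   (c_k = 0 for k > q),
using gamma(-m) = gamma(m).
psi-weights needed (psi_j = theta_j + sum_i phi_i psi_{j-i}):
  psi_1 = theta_1 + phi_1 = 0.152 + (0.395) = 0.547
Right-hand sides:
  c_0 = sigma^2 (1 + theta_1 psi_1) = 2 * (1 + (0.152)(0.547)) = 2 * 1.083144 = 2.166288
  c_1 = sigma^2 theta_1 = 2 * (0.152) = 0.304
  c_2 = 0
Equations for k = 0, 1, 2 (AR order 2, c_2 = 0):
  (E0) gamma(0) = phi_1 gamma(1) + phi_2 gamma(2) + c_0
  (E1) gamma(1) = phi_1 gamma(0) + phi_2 gamma(1) + c_1
  (E2) gamma(2) = phi_1 gamma(1) + phi_2 gamma(0)
From (E1): gamma(1) = A gamma(0) + B with
  A = phi_1 / (1 - phi_2) = 0.395 / 0.648 = 0.609568,   B = c_1 / (1 - phi_2) = 0.304 / 0.648 = 0.469136.
Insert (E2) into (E0): gamma(0) (1 - phi_2^2) = phi_1 (1 + phi_2) gamma(1) + c_0.
  phi_1 (1 + phi_2) = (0.395)(1.352) = 0.53404,   1 - phi_2^2 = 0.876096.
Replace gamma(1) by A gamma(0) + B and collect gamma(0):
  gamma(0) [0.876096 - (0.53404)(0.609568)] = (0.53404)(0.469136) + 2.166288
  gamma(0) * 0.550562 = 2.416825
  gamma(0) = 2.416825 / 0.550562 = 4.389739.
  gamma(1) = A gamma(0) + B = (0.609568)(4.389739) + (0.469136) = 3.14498.
Therefore gamma(1) = 3.1450 (to 4 decimal places).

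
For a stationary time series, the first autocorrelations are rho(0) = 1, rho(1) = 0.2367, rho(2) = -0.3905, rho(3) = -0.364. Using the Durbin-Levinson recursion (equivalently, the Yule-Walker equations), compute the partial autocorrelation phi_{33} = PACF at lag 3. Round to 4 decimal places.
\phi_{33} = -0.1581

The PACF at lag k is phi_{kk}, the last component of the solution
to the Yule-Walker system G_k phi = r_k where
  (G_k)_{ij} = rho(|i - j|), (r_k)_i = rho(i), i,j = 1..k.
Equivalently, Durbin-Levinson gives phi_{kk} iteratively:
  phi_{11} = rho(1)
  phi_{kk} = [rho(k) - sum_{j=1..k-1} phi_{k-1,j} rho(k-j)]
            / [1 - sum_{j=1..k-1} phi_{k-1,j} rho(j)],
  phi_{k,j} = phi_{k-1,j} - phi_{kk} phi_{k-1,k-j},  j = 1..k-1.
Step k = 1:
  phi_11 = rho(1) = 0.2367.
Step k = 2:
  phi_22 = [rho(2) - phi_11 rho(1)] / [1 - phi_11 rho(1)] = [-0.3905 - (0.2367)(0.2367)] / [1 - (0.2367)(0.2367)]
         = -0.44652689 / 0.94397311 = -0.473029.
  Update: phi_21 = phi_11 - phi_22 phi_11 = 0.2367 - (-0.473029)(0.2367) = 0.348666.
Step k = 3:
  phi_33 = [rho(3) - phi_21 rho(2) - phi_22 rho(1)] / [1 - phi_21 rho(1) - phi_22 rho(2)]
    numerator   = -0.364 - (0.348666)(-0.3905) - (-0.473029)(0.2367) = -0.1158799
    denominator = 1 - (0.348666)(0.2367) - (-0.473029)(-0.3905) = 0.73275283
  phi_33 = -0.1158799 / 0.73275283 = -0.1581.
Therefore phi_{33} = -0.1581.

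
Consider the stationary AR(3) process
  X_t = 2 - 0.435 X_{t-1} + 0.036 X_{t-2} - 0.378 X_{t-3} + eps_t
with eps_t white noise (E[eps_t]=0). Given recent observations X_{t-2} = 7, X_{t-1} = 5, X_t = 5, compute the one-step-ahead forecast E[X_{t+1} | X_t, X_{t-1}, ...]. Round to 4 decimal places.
E[X_{t+1} \mid \mathcal F_t] = -2.6410

For an AR(p) model X_t = c + sum_i phi_i X_{t-i} + eps_t, the
one-step-ahead conditional mean is
  E[X_{t+1} | X_t, ...] = c + sum_i phi_i X_{t+1-i}.
Substitute known values:
  E[X_{t+1} | ...] = 2 + (-0.435) * (5) + (0.036) * (5) + (-0.378) * (7)
                   = -2.6410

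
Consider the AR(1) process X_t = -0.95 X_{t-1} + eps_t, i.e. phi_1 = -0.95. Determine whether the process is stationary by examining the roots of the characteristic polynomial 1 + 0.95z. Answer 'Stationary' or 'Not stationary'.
\text{Stationary}

The AR(p) characteristic polynomial is P(z) = 1 + 0.95z.
Stationarity requires all roots to lie outside the unit circle, i.e. |z| > 1 for every root.
This is linear in z: 1 + (0.95) z = 0  =>  z = -1/(0.95) = -1.052632,  |z| = 1.052632.
Moduli of all roots: 1.0526.
All moduli strictly greater than 1? Yes.
Verdict: Stationary.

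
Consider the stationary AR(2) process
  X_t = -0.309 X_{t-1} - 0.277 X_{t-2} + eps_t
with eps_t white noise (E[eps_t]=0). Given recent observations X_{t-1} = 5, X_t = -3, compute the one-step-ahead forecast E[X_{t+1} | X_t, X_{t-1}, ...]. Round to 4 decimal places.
E[X_{t+1} \mid \mathcal F_t] = -0.4580

For an AR(p) model X_t = c + sum_i phi_i X_{t-i} + eps_t, the
one-step-ahead conditional mean is
  E[X_{t+1} | X_t, ...] = c + sum_i phi_i X_{t+1-i}.
Substitute known values:
  E[X_{t+1} | ...] = (-0.309) * (-3) + (-0.277) * (5)
                   = -0.4580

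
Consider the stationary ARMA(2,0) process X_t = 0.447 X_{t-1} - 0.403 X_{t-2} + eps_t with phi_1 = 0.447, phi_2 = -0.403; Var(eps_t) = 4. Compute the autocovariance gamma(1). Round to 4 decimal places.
\gamma(1) = 1.6934

Multiply the model equation by X_{t-k} and take expectations. With theta_0 = psi_0 = 1 and psi_j the MA(infinity) weights, this gives
  gamma(k) - sum_i phi_i gamma(k-i) = c_k,
  c_k = sigma^2 * sum_{j=k..q} theta_j psi_{j-k}   (c_k = 0 for k > q),
using gamma(-m) = gamma(m).
Pure AR (q = 0): c_0 = sigma^2 = 4, c_k = 0 for k >= 1.
Equations for k = 0, 1, 2 (AR order 2, c_2 = 0):
  (E0) gamma(0) = phi_1 gamma(1) + phi_2 gamma(2) + c_0
  (E1) gamma(1) = phi_1 gamma(0) + phi_2 gamma(1) + c_1
  (E2) gamma(2) = phi_1 gamma(1) + phi_2 gamma(0)
From (E1): gamma(1) = A gamma(0) + B with
  A = phi_1 / (1 - phi_2) = 0.447 / 1.403 = 0.318603,   B = c_1 / (1 - phi_2) = 0 / 1.403 = 0.
Insert (E2) into (E0): gamma(0) (1 - phi_2^2) = phi_1 (1 + phi_2) gamma(1) + c_0.
  phi_1 (1 + phi_2) = (0.447)(0.597) = 0.266859,   1 - phi_2^2 = 0.837591.
Replace gamma(1) by A gamma(0) + B and collect gamma(0):
  gamma(0) [0.837591 - (0.266859)(0.318603)] = c_0 = 4
  gamma(0) * 0.752569 = 4
  gamma(0) = 4 / 0.752569 = 5.315128.
  gamma(1) = A gamma(0) = (0.318603)(5.315128) = 1.693416.
Therefore gamma(1) = 1.6934 (to 4 decimal places).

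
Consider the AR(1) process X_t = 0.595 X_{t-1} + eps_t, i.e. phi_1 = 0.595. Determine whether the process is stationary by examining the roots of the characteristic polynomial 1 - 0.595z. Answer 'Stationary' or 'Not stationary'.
\text{Stationary}

The AR(p) characteristic polynomial is P(z) = 1 - 0.595z.
Stationarity requires all roots to lie outside the unit circle, i.e. |z| > 1 for every root.
This is linear in z: 1 + (-0.595) z = 0  =>  z = -1/(-0.595) = 1.680672,  |z| = 1.680672.
Moduli of all roots: 1.6807.
All moduli strictly greater than 1? Yes.
Verdict: Stationary.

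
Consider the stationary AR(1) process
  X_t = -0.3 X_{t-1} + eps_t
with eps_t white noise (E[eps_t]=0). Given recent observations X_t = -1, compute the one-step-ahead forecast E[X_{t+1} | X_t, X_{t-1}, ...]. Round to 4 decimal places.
E[X_{t+1} \mid \mathcal F_t] = 0.3000

For an AR(p) model X_t = c + sum_i phi_i X_{t-i} + eps_t, the
one-step-ahead conditional mean is
  E[X_{t+1} | X_t, ...] = c + sum_i phi_i X_{t+1-i}.
Substitute known values:
  E[X_{t+1} | ...] = (-0.3) * (-1)
                   = 0.3000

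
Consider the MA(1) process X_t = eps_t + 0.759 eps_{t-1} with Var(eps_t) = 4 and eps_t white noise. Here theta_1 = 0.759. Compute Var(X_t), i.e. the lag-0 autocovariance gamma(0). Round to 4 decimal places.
\gamma(0) = 6.3043

For an MA(q) process X_t = eps_t + sum_i theta_i eps_{t-i} with
Var(eps_t) = sigma^2, the variance is
  gamma(0) = sigma^2 * (1 + sum_i theta_i^2).
  sum_i theta_i^2 = (0.759)^2 = 0.576081.
  gamma(0) = 4 * (1 + 0.576081) = 4 * 1.576081 = 6.304324, which rounds to 6.3043.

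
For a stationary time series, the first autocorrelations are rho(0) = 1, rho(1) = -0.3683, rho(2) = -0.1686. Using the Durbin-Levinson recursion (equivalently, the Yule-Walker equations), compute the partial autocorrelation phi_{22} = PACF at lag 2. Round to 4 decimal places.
\phi_{22} = -0.3520

The PACF at lag k is phi_{kk}, the last component of the solution
to the Yule-Walker system G_k phi = r_k where
  (G_k)_{ij} = rho(|i - j|), (r_k)_i = rho(i), i,j = 1..k.
Equivalently, Durbin-Levinson gives phi_{kk} iteratively:
  phi_{11} = rho(1)
  phi_{kk} = [rho(k) - sum_{j=1..k-1} phi_{k-1,j} rho(k-j)]
            / [1 - sum_{j=1..k-1} phi_{k-1,j} rho(j)],
  phi_{k,j} = phi_{k-1,j} - phi_{kk} phi_{k-1,k-j},  j = 1..k-1.
Step k = 1:
  phi_11 = rho(1) = -0.3683.
Step k = 2:
  phi_22 = [rho(2) - phi_11 rho(1)] / [1 - phi_11 rho(1)] = [-0.1686 - (-0.3683)(-0.3683)] / [1 - (-0.3683)(-0.3683)]
         = -0.30424489 / 0.86435511 = -0.352.
Therefore phi_{22} = -0.3520.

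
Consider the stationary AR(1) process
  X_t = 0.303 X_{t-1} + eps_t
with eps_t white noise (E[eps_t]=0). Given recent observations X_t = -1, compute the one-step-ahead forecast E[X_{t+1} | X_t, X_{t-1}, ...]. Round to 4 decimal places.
E[X_{t+1} \mid \mathcal F_t] = -0.3030

For an AR(p) model X_t = c + sum_i phi_i X_{t-i} + eps_t, the
one-step-ahead conditional mean is
  E[X_{t+1} | X_t, ...] = c + sum_i phi_i X_{t+1-i}.
Substitute known values:
  E[X_{t+1} | ...] = (0.303) * (-1)
                   = -0.3030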